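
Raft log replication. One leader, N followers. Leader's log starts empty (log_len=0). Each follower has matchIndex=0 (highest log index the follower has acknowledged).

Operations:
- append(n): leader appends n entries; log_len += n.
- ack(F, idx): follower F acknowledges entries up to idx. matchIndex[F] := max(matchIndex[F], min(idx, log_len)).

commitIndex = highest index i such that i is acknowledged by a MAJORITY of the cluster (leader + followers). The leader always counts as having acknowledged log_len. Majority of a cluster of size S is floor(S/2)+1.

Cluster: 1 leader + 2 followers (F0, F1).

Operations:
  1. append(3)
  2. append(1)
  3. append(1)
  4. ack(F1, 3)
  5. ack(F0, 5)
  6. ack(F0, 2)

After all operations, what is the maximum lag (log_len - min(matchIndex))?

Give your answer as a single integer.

Answer: 2

Derivation:
Op 1: append 3 -> log_len=3
Op 2: append 1 -> log_len=4
Op 3: append 1 -> log_len=5
Op 4: F1 acks idx 3 -> match: F0=0 F1=3; commitIndex=3
Op 5: F0 acks idx 5 -> match: F0=5 F1=3; commitIndex=5
Op 6: F0 acks idx 2 -> match: F0=5 F1=3; commitIndex=5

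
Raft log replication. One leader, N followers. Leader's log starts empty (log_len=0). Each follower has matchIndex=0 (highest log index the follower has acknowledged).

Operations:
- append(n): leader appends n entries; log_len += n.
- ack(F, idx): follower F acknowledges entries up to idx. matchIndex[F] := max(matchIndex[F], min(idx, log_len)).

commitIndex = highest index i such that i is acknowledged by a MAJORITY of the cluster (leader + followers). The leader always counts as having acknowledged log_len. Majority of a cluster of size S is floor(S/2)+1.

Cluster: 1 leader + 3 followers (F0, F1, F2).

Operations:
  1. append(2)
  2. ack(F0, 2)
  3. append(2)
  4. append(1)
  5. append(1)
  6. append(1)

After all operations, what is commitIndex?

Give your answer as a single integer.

Answer: 0

Derivation:
Op 1: append 2 -> log_len=2
Op 2: F0 acks idx 2 -> match: F0=2 F1=0 F2=0; commitIndex=0
Op 3: append 2 -> log_len=4
Op 4: append 1 -> log_len=5
Op 5: append 1 -> log_len=6
Op 6: append 1 -> log_len=7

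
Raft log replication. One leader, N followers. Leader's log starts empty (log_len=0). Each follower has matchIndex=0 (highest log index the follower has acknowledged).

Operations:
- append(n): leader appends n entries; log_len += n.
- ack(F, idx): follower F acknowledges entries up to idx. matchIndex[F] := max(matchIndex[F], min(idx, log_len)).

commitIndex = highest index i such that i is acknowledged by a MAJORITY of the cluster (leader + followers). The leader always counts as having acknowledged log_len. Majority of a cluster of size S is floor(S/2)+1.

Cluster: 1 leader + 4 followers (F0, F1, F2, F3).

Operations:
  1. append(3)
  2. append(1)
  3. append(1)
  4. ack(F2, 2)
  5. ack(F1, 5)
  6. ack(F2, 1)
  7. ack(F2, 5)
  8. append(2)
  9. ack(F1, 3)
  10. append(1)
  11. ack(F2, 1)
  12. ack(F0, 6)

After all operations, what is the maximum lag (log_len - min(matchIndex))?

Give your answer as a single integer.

Op 1: append 3 -> log_len=3
Op 2: append 1 -> log_len=4
Op 3: append 1 -> log_len=5
Op 4: F2 acks idx 2 -> match: F0=0 F1=0 F2=2 F3=0; commitIndex=0
Op 5: F1 acks idx 5 -> match: F0=0 F1=5 F2=2 F3=0; commitIndex=2
Op 6: F2 acks idx 1 -> match: F0=0 F1=5 F2=2 F3=0; commitIndex=2
Op 7: F2 acks idx 5 -> match: F0=0 F1=5 F2=5 F3=0; commitIndex=5
Op 8: append 2 -> log_len=7
Op 9: F1 acks idx 3 -> match: F0=0 F1=5 F2=5 F3=0; commitIndex=5
Op 10: append 1 -> log_len=8
Op 11: F2 acks idx 1 -> match: F0=0 F1=5 F2=5 F3=0; commitIndex=5
Op 12: F0 acks idx 6 -> match: F0=6 F1=5 F2=5 F3=0; commitIndex=5

Answer: 8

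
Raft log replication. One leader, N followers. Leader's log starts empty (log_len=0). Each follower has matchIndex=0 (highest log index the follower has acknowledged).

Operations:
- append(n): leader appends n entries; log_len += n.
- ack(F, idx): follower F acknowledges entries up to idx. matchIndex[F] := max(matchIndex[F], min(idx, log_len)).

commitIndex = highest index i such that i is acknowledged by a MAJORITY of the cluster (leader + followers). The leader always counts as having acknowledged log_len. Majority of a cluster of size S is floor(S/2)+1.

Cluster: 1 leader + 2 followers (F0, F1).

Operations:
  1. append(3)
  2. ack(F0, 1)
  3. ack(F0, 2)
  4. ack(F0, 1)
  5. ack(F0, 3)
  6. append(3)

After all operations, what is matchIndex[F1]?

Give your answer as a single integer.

Answer: 0

Derivation:
Op 1: append 3 -> log_len=3
Op 2: F0 acks idx 1 -> match: F0=1 F1=0; commitIndex=1
Op 3: F0 acks idx 2 -> match: F0=2 F1=0; commitIndex=2
Op 4: F0 acks idx 1 -> match: F0=2 F1=0; commitIndex=2
Op 5: F0 acks idx 3 -> match: F0=3 F1=0; commitIndex=3
Op 6: append 3 -> log_len=6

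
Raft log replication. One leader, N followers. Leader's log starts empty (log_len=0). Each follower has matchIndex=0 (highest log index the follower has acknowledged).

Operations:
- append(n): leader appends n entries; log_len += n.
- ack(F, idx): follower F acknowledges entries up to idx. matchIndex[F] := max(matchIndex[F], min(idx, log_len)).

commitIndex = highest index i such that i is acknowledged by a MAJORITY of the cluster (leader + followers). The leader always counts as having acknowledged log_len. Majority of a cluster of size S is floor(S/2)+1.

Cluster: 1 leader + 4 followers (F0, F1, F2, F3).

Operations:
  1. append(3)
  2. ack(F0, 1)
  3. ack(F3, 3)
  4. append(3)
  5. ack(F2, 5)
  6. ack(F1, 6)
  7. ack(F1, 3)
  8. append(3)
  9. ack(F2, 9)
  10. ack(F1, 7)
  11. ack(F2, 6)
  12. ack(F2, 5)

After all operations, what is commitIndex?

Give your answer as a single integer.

Op 1: append 3 -> log_len=3
Op 2: F0 acks idx 1 -> match: F0=1 F1=0 F2=0 F3=0; commitIndex=0
Op 3: F3 acks idx 3 -> match: F0=1 F1=0 F2=0 F3=3; commitIndex=1
Op 4: append 3 -> log_len=6
Op 5: F2 acks idx 5 -> match: F0=1 F1=0 F2=5 F3=3; commitIndex=3
Op 6: F1 acks idx 6 -> match: F0=1 F1=6 F2=5 F3=3; commitIndex=5
Op 7: F1 acks idx 3 -> match: F0=1 F1=6 F2=5 F3=3; commitIndex=5
Op 8: append 3 -> log_len=9
Op 9: F2 acks idx 9 -> match: F0=1 F1=6 F2=9 F3=3; commitIndex=6
Op 10: F1 acks idx 7 -> match: F0=1 F1=7 F2=9 F3=3; commitIndex=7
Op 11: F2 acks idx 6 -> match: F0=1 F1=7 F2=9 F3=3; commitIndex=7
Op 12: F2 acks idx 5 -> match: F0=1 F1=7 F2=9 F3=3; commitIndex=7

Answer: 7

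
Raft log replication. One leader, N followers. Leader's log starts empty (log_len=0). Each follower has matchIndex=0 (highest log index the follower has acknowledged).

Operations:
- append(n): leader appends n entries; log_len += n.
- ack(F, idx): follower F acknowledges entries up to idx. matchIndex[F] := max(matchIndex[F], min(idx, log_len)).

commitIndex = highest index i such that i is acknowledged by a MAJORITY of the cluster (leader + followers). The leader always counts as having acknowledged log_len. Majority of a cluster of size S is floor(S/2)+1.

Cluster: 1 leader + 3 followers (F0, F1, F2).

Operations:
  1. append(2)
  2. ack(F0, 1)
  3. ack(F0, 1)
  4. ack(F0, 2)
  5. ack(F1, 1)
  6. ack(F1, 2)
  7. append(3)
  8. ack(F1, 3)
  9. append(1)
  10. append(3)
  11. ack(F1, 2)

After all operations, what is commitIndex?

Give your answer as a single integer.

Op 1: append 2 -> log_len=2
Op 2: F0 acks idx 1 -> match: F0=1 F1=0 F2=0; commitIndex=0
Op 3: F0 acks idx 1 -> match: F0=1 F1=0 F2=0; commitIndex=0
Op 4: F0 acks idx 2 -> match: F0=2 F1=0 F2=0; commitIndex=0
Op 5: F1 acks idx 1 -> match: F0=2 F1=1 F2=0; commitIndex=1
Op 6: F1 acks idx 2 -> match: F0=2 F1=2 F2=0; commitIndex=2
Op 7: append 3 -> log_len=5
Op 8: F1 acks idx 3 -> match: F0=2 F1=3 F2=0; commitIndex=2
Op 9: append 1 -> log_len=6
Op 10: append 3 -> log_len=9
Op 11: F1 acks idx 2 -> match: F0=2 F1=3 F2=0; commitIndex=2

Answer: 2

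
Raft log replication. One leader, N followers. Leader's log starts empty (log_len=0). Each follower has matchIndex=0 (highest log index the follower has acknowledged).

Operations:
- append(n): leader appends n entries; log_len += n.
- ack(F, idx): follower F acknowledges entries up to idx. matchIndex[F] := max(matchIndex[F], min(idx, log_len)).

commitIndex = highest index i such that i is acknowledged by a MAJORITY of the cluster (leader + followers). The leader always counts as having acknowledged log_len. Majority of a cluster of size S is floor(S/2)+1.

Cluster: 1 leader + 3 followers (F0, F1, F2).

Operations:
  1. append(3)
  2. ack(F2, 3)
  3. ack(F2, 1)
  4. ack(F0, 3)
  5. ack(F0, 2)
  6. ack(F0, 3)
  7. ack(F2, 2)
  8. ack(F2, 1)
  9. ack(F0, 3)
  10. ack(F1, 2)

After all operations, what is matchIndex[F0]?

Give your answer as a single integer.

Op 1: append 3 -> log_len=3
Op 2: F2 acks idx 3 -> match: F0=0 F1=0 F2=3; commitIndex=0
Op 3: F2 acks idx 1 -> match: F0=0 F1=0 F2=3; commitIndex=0
Op 4: F0 acks idx 3 -> match: F0=3 F1=0 F2=3; commitIndex=3
Op 5: F0 acks idx 2 -> match: F0=3 F1=0 F2=3; commitIndex=3
Op 6: F0 acks idx 3 -> match: F0=3 F1=0 F2=3; commitIndex=3
Op 7: F2 acks idx 2 -> match: F0=3 F1=0 F2=3; commitIndex=3
Op 8: F2 acks idx 1 -> match: F0=3 F1=0 F2=3; commitIndex=3
Op 9: F0 acks idx 3 -> match: F0=3 F1=0 F2=3; commitIndex=3
Op 10: F1 acks idx 2 -> match: F0=3 F1=2 F2=3; commitIndex=3

Answer: 3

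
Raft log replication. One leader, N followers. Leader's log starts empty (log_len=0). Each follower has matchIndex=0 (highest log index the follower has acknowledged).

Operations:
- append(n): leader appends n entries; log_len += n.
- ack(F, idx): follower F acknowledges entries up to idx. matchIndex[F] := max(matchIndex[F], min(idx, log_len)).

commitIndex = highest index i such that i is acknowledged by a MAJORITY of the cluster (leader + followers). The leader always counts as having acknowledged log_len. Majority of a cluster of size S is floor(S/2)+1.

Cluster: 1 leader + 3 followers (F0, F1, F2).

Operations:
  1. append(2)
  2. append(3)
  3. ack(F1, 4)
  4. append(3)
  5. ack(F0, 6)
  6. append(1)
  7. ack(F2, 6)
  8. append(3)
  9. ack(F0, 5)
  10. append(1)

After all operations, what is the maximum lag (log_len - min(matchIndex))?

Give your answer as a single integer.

Answer: 9

Derivation:
Op 1: append 2 -> log_len=2
Op 2: append 3 -> log_len=5
Op 3: F1 acks idx 4 -> match: F0=0 F1=4 F2=0; commitIndex=0
Op 4: append 3 -> log_len=8
Op 5: F0 acks idx 6 -> match: F0=6 F1=4 F2=0; commitIndex=4
Op 6: append 1 -> log_len=9
Op 7: F2 acks idx 6 -> match: F0=6 F1=4 F2=6; commitIndex=6
Op 8: append 3 -> log_len=12
Op 9: F0 acks idx 5 -> match: F0=6 F1=4 F2=6; commitIndex=6
Op 10: append 1 -> log_len=13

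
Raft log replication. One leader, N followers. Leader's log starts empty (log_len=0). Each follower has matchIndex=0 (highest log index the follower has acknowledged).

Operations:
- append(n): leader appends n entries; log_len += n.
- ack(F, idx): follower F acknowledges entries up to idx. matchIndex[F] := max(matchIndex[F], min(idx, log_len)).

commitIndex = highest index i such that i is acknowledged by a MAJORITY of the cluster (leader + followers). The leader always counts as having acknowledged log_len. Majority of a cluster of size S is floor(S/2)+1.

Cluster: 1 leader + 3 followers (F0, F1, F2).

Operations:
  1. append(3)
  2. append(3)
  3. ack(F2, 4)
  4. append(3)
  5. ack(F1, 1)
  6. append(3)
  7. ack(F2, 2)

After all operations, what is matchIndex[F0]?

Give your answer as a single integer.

Op 1: append 3 -> log_len=3
Op 2: append 3 -> log_len=6
Op 3: F2 acks idx 4 -> match: F0=0 F1=0 F2=4; commitIndex=0
Op 4: append 3 -> log_len=9
Op 5: F1 acks idx 1 -> match: F0=0 F1=1 F2=4; commitIndex=1
Op 6: append 3 -> log_len=12
Op 7: F2 acks idx 2 -> match: F0=0 F1=1 F2=4; commitIndex=1

Answer: 0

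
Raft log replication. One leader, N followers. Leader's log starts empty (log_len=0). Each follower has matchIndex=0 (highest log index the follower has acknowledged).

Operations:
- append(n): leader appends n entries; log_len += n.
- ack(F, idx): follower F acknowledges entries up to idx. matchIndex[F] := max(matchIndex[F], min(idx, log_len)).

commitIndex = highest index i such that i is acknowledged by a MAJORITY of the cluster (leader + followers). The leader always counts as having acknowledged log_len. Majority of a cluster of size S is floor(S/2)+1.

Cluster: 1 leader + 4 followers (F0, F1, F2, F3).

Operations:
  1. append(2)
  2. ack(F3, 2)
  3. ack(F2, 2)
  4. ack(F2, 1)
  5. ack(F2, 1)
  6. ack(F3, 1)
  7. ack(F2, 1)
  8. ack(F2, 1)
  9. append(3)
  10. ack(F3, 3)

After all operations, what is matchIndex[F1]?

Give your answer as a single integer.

Op 1: append 2 -> log_len=2
Op 2: F3 acks idx 2 -> match: F0=0 F1=0 F2=0 F3=2; commitIndex=0
Op 3: F2 acks idx 2 -> match: F0=0 F1=0 F2=2 F3=2; commitIndex=2
Op 4: F2 acks idx 1 -> match: F0=0 F1=0 F2=2 F3=2; commitIndex=2
Op 5: F2 acks idx 1 -> match: F0=0 F1=0 F2=2 F3=2; commitIndex=2
Op 6: F3 acks idx 1 -> match: F0=0 F1=0 F2=2 F3=2; commitIndex=2
Op 7: F2 acks idx 1 -> match: F0=0 F1=0 F2=2 F3=2; commitIndex=2
Op 8: F2 acks idx 1 -> match: F0=0 F1=0 F2=2 F3=2; commitIndex=2
Op 9: append 3 -> log_len=5
Op 10: F3 acks idx 3 -> match: F0=0 F1=0 F2=2 F3=3; commitIndex=2

Answer: 0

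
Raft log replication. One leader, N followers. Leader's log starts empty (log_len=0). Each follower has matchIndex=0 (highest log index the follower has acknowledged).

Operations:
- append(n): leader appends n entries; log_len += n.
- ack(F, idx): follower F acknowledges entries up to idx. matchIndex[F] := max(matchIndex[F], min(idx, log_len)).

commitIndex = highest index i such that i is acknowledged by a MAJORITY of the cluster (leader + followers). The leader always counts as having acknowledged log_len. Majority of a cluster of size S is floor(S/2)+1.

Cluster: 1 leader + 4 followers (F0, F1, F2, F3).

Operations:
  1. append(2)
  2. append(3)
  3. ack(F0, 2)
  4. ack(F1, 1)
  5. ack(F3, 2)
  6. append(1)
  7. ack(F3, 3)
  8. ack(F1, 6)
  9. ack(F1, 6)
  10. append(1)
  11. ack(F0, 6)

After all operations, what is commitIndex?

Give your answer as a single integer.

Op 1: append 2 -> log_len=2
Op 2: append 3 -> log_len=5
Op 3: F0 acks idx 2 -> match: F0=2 F1=0 F2=0 F3=0; commitIndex=0
Op 4: F1 acks idx 1 -> match: F0=2 F1=1 F2=0 F3=0; commitIndex=1
Op 5: F3 acks idx 2 -> match: F0=2 F1=1 F2=0 F3=2; commitIndex=2
Op 6: append 1 -> log_len=6
Op 7: F3 acks idx 3 -> match: F0=2 F1=1 F2=0 F3=3; commitIndex=2
Op 8: F1 acks idx 6 -> match: F0=2 F1=6 F2=0 F3=3; commitIndex=3
Op 9: F1 acks idx 6 -> match: F0=2 F1=6 F2=0 F3=3; commitIndex=3
Op 10: append 1 -> log_len=7
Op 11: F0 acks idx 6 -> match: F0=6 F1=6 F2=0 F3=3; commitIndex=6

Answer: 6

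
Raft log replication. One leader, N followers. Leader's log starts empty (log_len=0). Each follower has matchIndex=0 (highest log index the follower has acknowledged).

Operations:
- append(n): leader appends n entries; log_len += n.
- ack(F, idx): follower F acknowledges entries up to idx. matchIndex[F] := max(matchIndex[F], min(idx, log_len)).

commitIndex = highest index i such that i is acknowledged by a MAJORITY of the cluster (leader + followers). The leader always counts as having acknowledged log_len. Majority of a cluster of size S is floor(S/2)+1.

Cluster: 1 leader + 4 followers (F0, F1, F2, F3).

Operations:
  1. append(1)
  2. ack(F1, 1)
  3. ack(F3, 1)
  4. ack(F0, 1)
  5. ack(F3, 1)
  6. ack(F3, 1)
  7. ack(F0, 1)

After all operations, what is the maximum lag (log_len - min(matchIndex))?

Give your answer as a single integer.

Answer: 1

Derivation:
Op 1: append 1 -> log_len=1
Op 2: F1 acks idx 1 -> match: F0=0 F1=1 F2=0 F3=0; commitIndex=0
Op 3: F3 acks idx 1 -> match: F0=0 F1=1 F2=0 F3=1; commitIndex=1
Op 4: F0 acks idx 1 -> match: F0=1 F1=1 F2=0 F3=1; commitIndex=1
Op 5: F3 acks idx 1 -> match: F0=1 F1=1 F2=0 F3=1; commitIndex=1
Op 6: F3 acks idx 1 -> match: F0=1 F1=1 F2=0 F3=1; commitIndex=1
Op 7: F0 acks idx 1 -> match: F0=1 F1=1 F2=0 F3=1; commitIndex=1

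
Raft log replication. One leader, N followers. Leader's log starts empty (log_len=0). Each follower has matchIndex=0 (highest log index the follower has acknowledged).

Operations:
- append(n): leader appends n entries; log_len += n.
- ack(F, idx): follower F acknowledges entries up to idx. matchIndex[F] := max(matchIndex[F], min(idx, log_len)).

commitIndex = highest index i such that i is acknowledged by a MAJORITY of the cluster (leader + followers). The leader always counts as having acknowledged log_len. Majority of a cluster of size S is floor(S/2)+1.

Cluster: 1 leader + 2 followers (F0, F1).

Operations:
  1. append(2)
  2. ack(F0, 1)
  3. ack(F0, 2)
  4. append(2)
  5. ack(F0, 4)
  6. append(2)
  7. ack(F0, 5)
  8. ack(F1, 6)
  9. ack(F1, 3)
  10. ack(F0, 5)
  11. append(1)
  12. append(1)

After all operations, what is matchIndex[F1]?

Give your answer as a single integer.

Answer: 6

Derivation:
Op 1: append 2 -> log_len=2
Op 2: F0 acks idx 1 -> match: F0=1 F1=0; commitIndex=1
Op 3: F0 acks idx 2 -> match: F0=2 F1=0; commitIndex=2
Op 4: append 2 -> log_len=4
Op 5: F0 acks idx 4 -> match: F0=4 F1=0; commitIndex=4
Op 6: append 2 -> log_len=6
Op 7: F0 acks idx 5 -> match: F0=5 F1=0; commitIndex=5
Op 8: F1 acks idx 6 -> match: F0=5 F1=6; commitIndex=6
Op 9: F1 acks idx 3 -> match: F0=5 F1=6; commitIndex=6
Op 10: F0 acks idx 5 -> match: F0=5 F1=6; commitIndex=6
Op 11: append 1 -> log_len=7
Op 12: append 1 -> log_len=8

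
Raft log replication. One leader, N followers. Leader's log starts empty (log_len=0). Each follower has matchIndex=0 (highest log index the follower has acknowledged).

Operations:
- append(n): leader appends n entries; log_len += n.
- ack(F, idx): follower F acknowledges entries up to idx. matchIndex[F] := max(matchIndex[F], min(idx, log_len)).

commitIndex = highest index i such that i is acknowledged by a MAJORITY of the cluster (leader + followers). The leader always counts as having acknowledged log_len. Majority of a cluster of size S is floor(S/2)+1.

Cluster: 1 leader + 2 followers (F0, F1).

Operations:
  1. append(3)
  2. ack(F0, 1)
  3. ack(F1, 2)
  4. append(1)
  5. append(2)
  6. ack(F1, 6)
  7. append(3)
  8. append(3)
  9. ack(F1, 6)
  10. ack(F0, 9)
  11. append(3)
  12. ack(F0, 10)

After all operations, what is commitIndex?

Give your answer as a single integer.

Answer: 10

Derivation:
Op 1: append 3 -> log_len=3
Op 2: F0 acks idx 1 -> match: F0=1 F1=0; commitIndex=1
Op 3: F1 acks idx 2 -> match: F0=1 F1=2; commitIndex=2
Op 4: append 1 -> log_len=4
Op 5: append 2 -> log_len=6
Op 6: F1 acks idx 6 -> match: F0=1 F1=6; commitIndex=6
Op 7: append 3 -> log_len=9
Op 8: append 3 -> log_len=12
Op 9: F1 acks idx 6 -> match: F0=1 F1=6; commitIndex=6
Op 10: F0 acks idx 9 -> match: F0=9 F1=6; commitIndex=9
Op 11: append 3 -> log_len=15
Op 12: F0 acks idx 10 -> match: F0=10 F1=6; commitIndex=10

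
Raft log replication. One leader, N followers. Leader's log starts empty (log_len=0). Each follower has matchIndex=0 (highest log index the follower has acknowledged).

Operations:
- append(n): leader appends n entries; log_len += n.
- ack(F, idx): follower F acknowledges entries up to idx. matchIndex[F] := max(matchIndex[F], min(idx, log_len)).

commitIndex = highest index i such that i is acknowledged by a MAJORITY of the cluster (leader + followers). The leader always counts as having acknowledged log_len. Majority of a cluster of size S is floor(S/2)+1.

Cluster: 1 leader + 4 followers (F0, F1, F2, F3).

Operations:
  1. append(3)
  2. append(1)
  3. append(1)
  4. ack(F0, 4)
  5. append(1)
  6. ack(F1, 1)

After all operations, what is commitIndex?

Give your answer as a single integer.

Op 1: append 3 -> log_len=3
Op 2: append 1 -> log_len=4
Op 3: append 1 -> log_len=5
Op 4: F0 acks idx 4 -> match: F0=4 F1=0 F2=0 F3=0; commitIndex=0
Op 5: append 1 -> log_len=6
Op 6: F1 acks idx 1 -> match: F0=4 F1=1 F2=0 F3=0; commitIndex=1

Answer: 1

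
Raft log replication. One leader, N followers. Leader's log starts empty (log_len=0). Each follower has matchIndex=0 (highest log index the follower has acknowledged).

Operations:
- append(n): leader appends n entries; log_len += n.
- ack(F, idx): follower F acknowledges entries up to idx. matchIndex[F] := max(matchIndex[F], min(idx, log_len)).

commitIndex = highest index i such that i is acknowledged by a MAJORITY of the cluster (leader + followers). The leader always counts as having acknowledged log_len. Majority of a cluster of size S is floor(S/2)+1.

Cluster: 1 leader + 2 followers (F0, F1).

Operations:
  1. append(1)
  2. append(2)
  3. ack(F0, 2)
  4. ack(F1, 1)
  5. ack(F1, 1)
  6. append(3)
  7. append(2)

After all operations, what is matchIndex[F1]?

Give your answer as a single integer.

Op 1: append 1 -> log_len=1
Op 2: append 2 -> log_len=3
Op 3: F0 acks idx 2 -> match: F0=2 F1=0; commitIndex=2
Op 4: F1 acks idx 1 -> match: F0=2 F1=1; commitIndex=2
Op 5: F1 acks idx 1 -> match: F0=2 F1=1; commitIndex=2
Op 6: append 3 -> log_len=6
Op 7: append 2 -> log_len=8

Answer: 1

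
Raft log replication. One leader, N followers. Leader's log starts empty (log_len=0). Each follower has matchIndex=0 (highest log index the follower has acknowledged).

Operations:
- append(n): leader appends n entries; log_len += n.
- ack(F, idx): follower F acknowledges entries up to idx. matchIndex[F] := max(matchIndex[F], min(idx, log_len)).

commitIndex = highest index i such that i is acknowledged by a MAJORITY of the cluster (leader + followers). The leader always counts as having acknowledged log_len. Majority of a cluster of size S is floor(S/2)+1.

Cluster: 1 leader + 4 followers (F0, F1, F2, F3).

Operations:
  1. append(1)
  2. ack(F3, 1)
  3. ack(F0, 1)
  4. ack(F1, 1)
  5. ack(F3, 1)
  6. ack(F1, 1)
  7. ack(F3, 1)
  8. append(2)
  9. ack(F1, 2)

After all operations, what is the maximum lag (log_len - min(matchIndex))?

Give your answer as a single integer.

Answer: 3

Derivation:
Op 1: append 1 -> log_len=1
Op 2: F3 acks idx 1 -> match: F0=0 F1=0 F2=0 F3=1; commitIndex=0
Op 3: F0 acks idx 1 -> match: F0=1 F1=0 F2=0 F3=1; commitIndex=1
Op 4: F1 acks idx 1 -> match: F0=1 F1=1 F2=0 F3=1; commitIndex=1
Op 5: F3 acks idx 1 -> match: F0=1 F1=1 F2=0 F3=1; commitIndex=1
Op 6: F1 acks idx 1 -> match: F0=1 F1=1 F2=0 F3=1; commitIndex=1
Op 7: F3 acks idx 1 -> match: F0=1 F1=1 F2=0 F3=1; commitIndex=1
Op 8: append 2 -> log_len=3
Op 9: F1 acks idx 2 -> match: F0=1 F1=2 F2=0 F3=1; commitIndex=1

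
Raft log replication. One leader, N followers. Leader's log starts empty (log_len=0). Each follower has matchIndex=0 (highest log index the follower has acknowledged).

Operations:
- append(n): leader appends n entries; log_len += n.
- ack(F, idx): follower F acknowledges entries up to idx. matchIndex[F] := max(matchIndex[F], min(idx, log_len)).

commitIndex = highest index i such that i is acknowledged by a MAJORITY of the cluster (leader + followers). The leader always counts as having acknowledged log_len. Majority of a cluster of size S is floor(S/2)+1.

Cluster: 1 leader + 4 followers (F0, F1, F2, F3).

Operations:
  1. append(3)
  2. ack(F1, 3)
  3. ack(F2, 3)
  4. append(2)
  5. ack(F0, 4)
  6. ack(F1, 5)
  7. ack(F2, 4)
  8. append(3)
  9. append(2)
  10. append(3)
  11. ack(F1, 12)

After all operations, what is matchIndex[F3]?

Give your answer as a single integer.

Answer: 0

Derivation:
Op 1: append 3 -> log_len=3
Op 2: F1 acks idx 3 -> match: F0=0 F1=3 F2=0 F3=0; commitIndex=0
Op 3: F2 acks idx 3 -> match: F0=0 F1=3 F2=3 F3=0; commitIndex=3
Op 4: append 2 -> log_len=5
Op 5: F0 acks idx 4 -> match: F0=4 F1=3 F2=3 F3=0; commitIndex=3
Op 6: F1 acks idx 5 -> match: F0=4 F1=5 F2=3 F3=0; commitIndex=4
Op 7: F2 acks idx 4 -> match: F0=4 F1=5 F2=4 F3=0; commitIndex=4
Op 8: append 3 -> log_len=8
Op 9: append 2 -> log_len=10
Op 10: append 3 -> log_len=13
Op 11: F1 acks idx 12 -> match: F0=4 F1=12 F2=4 F3=0; commitIndex=4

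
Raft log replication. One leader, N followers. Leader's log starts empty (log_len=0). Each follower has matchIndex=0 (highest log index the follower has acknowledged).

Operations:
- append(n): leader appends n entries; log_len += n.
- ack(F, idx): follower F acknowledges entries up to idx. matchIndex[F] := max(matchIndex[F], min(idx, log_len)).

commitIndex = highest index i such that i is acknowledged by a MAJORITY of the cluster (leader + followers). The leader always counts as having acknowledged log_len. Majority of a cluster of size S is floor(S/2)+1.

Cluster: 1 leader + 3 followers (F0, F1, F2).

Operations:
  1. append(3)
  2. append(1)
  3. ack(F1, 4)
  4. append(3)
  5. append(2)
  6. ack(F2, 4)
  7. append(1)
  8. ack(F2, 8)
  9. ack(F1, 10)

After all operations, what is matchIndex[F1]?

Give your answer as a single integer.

Answer: 10

Derivation:
Op 1: append 3 -> log_len=3
Op 2: append 1 -> log_len=4
Op 3: F1 acks idx 4 -> match: F0=0 F1=4 F2=0; commitIndex=0
Op 4: append 3 -> log_len=7
Op 5: append 2 -> log_len=9
Op 6: F2 acks idx 4 -> match: F0=0 F1=4 F2=4; commitIndex=4
Op 7: append 1 -> log_len=10
Op 8: F2 acks idx 8 -> match: F0=0 F1=4 F2=8; commitIndex=4
Op 9: F1 acks idx 10 -> match: F0=0 F1=10 F2=8; commitIndex=8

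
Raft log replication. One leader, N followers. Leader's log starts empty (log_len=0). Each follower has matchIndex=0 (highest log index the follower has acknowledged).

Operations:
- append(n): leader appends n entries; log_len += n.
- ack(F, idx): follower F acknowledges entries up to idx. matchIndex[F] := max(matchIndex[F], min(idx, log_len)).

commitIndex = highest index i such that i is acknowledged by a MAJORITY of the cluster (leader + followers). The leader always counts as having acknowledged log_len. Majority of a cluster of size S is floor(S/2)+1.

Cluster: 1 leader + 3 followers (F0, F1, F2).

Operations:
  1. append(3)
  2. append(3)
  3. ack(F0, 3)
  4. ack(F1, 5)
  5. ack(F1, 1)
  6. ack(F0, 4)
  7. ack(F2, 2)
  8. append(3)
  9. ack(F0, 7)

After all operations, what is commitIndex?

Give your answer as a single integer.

Answer: 5

Derivation:
Op 1: append 3 -> log_len=3
Op 2: append 3 -> log_len=6
Op 3: F0 acks idx 3 -> match: F0=3 F1=0 F2=0; commitIndex=0
Op 4: F1 acks idx 5 -> match: F0=3 F1=5 F2=0; commitIndex=3
Op 5: F1 acks idx 1 -> match: F0=3 F1=5 F2=0; commitIndex=3
Op 6: F0 acks idx 4 -> match: F0=4 F1=5 F2=0; commitIndex=4
Op 7: F2 acks idx 2 -> match: F0=4 F1=5 F2=2; commitIndex=4
Op 8: append 3 -> log_len=9
Op 9: F0 acks idx 7 -> match: F0=7 F1=5 F2=2; commitIndex=5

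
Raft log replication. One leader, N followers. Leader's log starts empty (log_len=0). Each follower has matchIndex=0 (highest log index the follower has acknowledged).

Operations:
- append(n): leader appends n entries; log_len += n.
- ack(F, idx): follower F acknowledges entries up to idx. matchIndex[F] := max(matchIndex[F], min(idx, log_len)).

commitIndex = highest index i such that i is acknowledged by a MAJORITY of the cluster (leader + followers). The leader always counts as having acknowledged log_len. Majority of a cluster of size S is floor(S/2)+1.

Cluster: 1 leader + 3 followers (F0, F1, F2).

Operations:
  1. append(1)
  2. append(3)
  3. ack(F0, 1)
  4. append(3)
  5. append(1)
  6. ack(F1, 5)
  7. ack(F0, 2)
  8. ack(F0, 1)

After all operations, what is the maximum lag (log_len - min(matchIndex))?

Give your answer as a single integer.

Answer: 8

Derivation:
Op 1: append 1 -> log_len=1
Op 2: append 3 -> log_len=4
Op 3: F0 acks idx 1 -> match: F0=1 F1=0 F2=0; commitIndex=0
Op 4: append 3 -> log_len=7
Op 5: append 1 -> log_len=8
Op 6: F1 acks idx 5 -> match: F0=1 F1=5 F2=0; commitIndex=1
Op 7: F0 acks idx 2 -> match: F0=2 F1=5 F2=0; commitIndex=2
Op 8: F0 acks idx 1 -> match: F0=2 F1=5 F2=0; commitIndex=2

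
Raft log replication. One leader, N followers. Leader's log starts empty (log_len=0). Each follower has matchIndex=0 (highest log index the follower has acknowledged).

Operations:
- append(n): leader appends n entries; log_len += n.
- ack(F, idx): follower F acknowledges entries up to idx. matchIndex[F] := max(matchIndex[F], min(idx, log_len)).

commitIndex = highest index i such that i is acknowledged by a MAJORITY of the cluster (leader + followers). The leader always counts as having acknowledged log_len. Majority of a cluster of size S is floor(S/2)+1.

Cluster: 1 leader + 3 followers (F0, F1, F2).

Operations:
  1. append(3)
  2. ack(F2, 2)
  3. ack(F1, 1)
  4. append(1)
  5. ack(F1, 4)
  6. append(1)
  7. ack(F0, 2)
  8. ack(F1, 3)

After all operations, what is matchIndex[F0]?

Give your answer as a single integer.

Op 1: append 3 -> log_len=3
Op 2: F2 acks idx 2 -> match: F0=0 F1=0 F2=2; commitIndex=0
Op 3: F1 acks idx 1 -> match: F0=0 F1=1 F2=2; commitIndex=1
Op 4: append 1 -> log_len=4
Op 5: F1 acks idx 4 -> match: F0=0 F1=4 F2=2; commitIndex=2
Op 6: append 1 -> log_len=5
Op 7: F0 acks idx 2 -> match: F0=2 F1=4 F2=2; commitIndex=2
Op 8: F1 acks idx 3 -> match: F0=2 F1=4 F2=2; commitIndex=2

Answer: 2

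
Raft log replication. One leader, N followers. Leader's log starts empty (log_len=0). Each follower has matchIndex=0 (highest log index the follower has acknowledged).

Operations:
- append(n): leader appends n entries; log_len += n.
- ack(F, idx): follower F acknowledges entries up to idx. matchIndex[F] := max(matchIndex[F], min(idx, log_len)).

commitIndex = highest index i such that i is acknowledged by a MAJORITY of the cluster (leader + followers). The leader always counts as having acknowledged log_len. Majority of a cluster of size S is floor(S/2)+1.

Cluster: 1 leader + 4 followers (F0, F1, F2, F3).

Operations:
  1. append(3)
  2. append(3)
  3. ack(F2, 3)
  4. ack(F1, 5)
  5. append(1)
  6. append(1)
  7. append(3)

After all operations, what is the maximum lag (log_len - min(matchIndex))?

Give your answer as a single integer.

Answer: 11

Derivation:
Op 1: append 3 -> log_len=3
Op 2: append 3 -> log_len=6
Op 3: F2 acks idx 3 -> match: F0=0 F1=0 F2=3 F3=0; commitIndex=0
Op 4: F1 acks idx 5 -> match: F0=0 F1=5 F2=3 F3=0; commitIndex=3
Op 5: append 1 -> log_len=7
Op 6: append 1 -> log_len=8
Op 7: append 3 -> log_len=11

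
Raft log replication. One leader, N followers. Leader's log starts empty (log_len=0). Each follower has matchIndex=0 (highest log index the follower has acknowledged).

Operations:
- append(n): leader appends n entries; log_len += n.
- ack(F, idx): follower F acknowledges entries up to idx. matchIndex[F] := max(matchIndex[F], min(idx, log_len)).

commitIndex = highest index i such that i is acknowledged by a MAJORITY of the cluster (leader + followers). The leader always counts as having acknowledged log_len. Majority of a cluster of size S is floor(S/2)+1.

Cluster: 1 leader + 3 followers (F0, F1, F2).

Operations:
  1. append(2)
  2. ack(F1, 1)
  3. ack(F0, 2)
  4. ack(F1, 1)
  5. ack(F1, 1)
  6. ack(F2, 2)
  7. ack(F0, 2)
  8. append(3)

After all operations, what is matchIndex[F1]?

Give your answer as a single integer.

Op 1: append 2 -> log_len=2
Op 2: F1 acks idx 1 -> match: F0=0 F1=1 F2=0; commitIndex=0
Op 3: F0 acks idx 2 -> match: F0=2 F1=1 F2=0; commitIndex=1
Op 4: F1 acks idx 1 -> match: F0=2 F1=1 F2=0; commitIndex=1
Op 5: F1 acks idx 1 -> match: F0=2 F1=1 F2=0; commitIndex=1
Op 6: F2 acks idx 2 -> match: F0=2 F1=1 F2=2; commitIndex=2
Op 7: F0 acks idx 2 -> match: F0=2 F1=1 F2=2; commitIndex=2
Op 8: append 3 -> log_len=5

Answer: 1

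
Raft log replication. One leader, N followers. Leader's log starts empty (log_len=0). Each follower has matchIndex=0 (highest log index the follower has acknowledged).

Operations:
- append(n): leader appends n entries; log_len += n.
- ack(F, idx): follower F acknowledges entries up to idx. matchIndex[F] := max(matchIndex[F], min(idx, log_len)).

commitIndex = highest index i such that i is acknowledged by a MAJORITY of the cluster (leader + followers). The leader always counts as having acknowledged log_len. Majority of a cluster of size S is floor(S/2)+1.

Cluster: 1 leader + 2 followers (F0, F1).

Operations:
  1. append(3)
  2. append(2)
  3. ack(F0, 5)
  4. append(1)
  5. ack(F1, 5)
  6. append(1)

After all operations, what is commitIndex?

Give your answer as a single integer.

Op 1: append 3 -> log_len=3
Op 2: append 2 -> log_len=5
Op 3: F0 acks idx 5 -> match: F0=5 F1=0; commitIndex=5
Op 4: append 1 -> log_len=6
Op 5: F1 acks idx 5 -> match: F0=5 F1=5; commitIndex=5
Op 6: append 1 -> log_len=7

Answer: 5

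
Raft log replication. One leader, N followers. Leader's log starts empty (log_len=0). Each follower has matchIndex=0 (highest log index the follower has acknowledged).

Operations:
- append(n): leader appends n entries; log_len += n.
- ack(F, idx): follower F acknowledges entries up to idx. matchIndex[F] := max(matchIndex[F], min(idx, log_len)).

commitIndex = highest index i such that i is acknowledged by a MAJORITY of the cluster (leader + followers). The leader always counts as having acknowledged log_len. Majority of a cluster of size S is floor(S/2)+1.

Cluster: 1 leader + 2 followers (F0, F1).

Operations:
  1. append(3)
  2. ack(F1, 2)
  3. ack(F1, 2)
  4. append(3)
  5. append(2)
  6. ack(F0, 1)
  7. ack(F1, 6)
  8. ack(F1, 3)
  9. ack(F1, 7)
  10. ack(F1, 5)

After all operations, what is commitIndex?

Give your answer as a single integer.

Answer: 7

Derivation:
Op 1: append 3 -> log_len=3
Op 2: F1 acks idx 2 -> match: F0=0 F1=2; commitIndex=2
Op 3: F1 acks idx 2 -> match: F0=0 F1=2; commitIndex=2
Op 4: append 3 -> log_len=6
Op 5: append 2 -> log_len=8
Op 6: F0 acks idx 1 -> match: F0=1 F1=2; commitIndex=2
Op 7: F1 acks idx 6 -> match: F0=1 F1=6; commitIndex=6
Op 8: F1 acks idx 3 -> match: F0=1 F1=6; commitIndex=6
Op 9: F1 acks idx 7 -> match: F0=1 F1=7; commitIndex=7
Op 10: F1 acks idx 5 -> match: F0=1 F1=7; commitIndex=7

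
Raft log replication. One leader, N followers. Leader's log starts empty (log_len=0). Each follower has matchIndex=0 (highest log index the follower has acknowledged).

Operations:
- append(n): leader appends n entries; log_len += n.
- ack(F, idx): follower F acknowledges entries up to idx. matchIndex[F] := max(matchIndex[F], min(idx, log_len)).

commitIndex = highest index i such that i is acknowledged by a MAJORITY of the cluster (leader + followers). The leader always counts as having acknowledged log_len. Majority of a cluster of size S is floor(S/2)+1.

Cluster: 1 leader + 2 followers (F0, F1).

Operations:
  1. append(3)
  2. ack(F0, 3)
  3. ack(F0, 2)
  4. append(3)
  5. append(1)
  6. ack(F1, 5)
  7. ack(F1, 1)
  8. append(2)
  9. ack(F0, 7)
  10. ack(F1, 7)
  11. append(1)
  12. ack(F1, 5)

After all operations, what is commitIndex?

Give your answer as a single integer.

Op 1: append 3 -> log_len=3
Op 2: F0 acks idx 3 -> match: F0=3 F1=0; commitIndex=3
Op 3: F0 acks idx 2 -> match: F0=3 F1=0; commitIndex=3
Op 4: append 3 -> log_len=6
Op 5: append 1 -> log_len=7
Op 6: F1 acks idx 5 -> match: F0=3 F1=5; commitIndex=5
Op 7: F1 acks idx 1 -> match: F0=3 F1=5; commitIndex=5
Op 8: append 2 -> log_len=9
Op 9: F0 acks idx 7 -> match: F0=7 F1=5; commitIndex=7
Op 10: F1 acks idx 7 -> match: F0=7 F1=7; commitIndex=7
Op 11: append 1 -> log_len=10
Op 12: F1 acks idx 5 -> match: F0=7 F1=7; commitIndex=7

Answer: 7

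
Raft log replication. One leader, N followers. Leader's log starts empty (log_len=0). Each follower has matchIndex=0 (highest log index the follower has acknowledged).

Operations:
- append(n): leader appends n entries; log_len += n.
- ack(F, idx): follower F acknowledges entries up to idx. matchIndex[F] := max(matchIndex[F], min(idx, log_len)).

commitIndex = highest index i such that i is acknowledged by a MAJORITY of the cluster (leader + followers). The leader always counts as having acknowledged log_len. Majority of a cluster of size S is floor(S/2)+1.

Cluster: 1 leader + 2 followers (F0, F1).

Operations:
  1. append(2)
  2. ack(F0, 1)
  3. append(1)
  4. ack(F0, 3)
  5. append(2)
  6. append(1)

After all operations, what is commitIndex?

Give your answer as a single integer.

Op 1: append 2 -> log_len=2
Op 2: F0 acks idx 1 -> match: F0=1 F1=0; commitIndex=1
Op 3: append 1 -> log_len=3
Op 4: F0 acks idx 3 -> match: F0=3 F1=0; commitIndex=3
Op 5: append 2 -> log_len=5
Op 6: append 1 -> log_len=6

Answer: 3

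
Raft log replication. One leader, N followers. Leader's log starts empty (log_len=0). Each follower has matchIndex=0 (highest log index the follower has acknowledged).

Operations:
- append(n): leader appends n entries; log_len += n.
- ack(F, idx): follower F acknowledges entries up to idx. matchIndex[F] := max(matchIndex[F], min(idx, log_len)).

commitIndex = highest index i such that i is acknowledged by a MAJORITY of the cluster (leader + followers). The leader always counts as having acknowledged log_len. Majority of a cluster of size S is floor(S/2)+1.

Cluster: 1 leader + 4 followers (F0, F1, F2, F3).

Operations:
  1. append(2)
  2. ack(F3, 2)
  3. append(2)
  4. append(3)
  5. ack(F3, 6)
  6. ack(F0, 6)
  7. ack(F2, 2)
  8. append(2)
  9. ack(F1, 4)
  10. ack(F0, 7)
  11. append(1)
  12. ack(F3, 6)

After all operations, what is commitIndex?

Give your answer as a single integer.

Answer: 6

Derivation:
Op 1: append 2 -> log_len=2
Op 2: F3 acks idx 2 -> match: F0=0 F1=0 F2=0 F3=2; commitIndex=0
Op 3: append 2 -> log_len=4
Op 4: append 3 -> log_len=7
Op 5: F3 acks idx 6 -> match: F0=0 F1=0 F2=0 F3=6; commitIndex=0
Op 6: F0 acks idx 6 -> match: F0=6 F1=0 F2=0 F3=6; commitIndex=6
Op 7: F2 acks idx 2 -> match: F0=6 F1=0 F2=2 F3=6; commitIndex=6
Op 8: append 2 -> log_len=9
Op 9: F1 acks idx 4 -> match: F0=6 F1=4 F2=2 F3=6; commitIndex=6
Op 10: F0 acks idx 7 -> match: F0=7 F1=4 F2=2 F3=6; commitIndex=6
Op 11: append 1 -> log_len=10
Op 12: F3 acks idx 6 -> match: F0=7 F1=4 F2=2 F3=6; commitIndex=6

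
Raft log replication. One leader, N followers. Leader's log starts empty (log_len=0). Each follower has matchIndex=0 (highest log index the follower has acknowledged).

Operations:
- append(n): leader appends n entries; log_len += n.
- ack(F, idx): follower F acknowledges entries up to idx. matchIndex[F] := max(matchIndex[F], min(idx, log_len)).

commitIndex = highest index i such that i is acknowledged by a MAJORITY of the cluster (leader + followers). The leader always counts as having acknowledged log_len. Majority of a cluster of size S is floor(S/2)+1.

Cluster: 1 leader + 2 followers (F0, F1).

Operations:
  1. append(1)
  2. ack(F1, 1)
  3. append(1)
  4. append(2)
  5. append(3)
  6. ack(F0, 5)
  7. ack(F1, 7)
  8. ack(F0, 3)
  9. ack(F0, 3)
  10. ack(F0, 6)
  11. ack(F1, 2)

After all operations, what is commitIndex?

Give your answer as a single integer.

Op 1: append 1 -> log_len=1
Op 2: F1 acks idx 1 -> match: F0=0 F1=1; commitIndex=1
Op 3: append 1 -> log_len=2
Op 4: append 2 -> log_len=4
Op 5: append 3 -> log_len=7
Op 6: F0 acks idx 5 -> match: F0=5 F1=1; commitIndex=5
Op 7: F1 acks idx 7 -> match: F0=5 F1=7; commitIndex=7
Op 8: F0 acks idx 3 -> match: F0=5 F1=7; commitIndex=7
Op 9: F0 acks idx 3 -> match: F0=5 F1=7; commitIndex=7
Op 10: F0 acks idx 6 -> match: F0=6 F1=7; commitIndex=7
Op 11: F1 acks idx 2 -> match: F0=6 F1=7; commitIndex=7

Answer: 7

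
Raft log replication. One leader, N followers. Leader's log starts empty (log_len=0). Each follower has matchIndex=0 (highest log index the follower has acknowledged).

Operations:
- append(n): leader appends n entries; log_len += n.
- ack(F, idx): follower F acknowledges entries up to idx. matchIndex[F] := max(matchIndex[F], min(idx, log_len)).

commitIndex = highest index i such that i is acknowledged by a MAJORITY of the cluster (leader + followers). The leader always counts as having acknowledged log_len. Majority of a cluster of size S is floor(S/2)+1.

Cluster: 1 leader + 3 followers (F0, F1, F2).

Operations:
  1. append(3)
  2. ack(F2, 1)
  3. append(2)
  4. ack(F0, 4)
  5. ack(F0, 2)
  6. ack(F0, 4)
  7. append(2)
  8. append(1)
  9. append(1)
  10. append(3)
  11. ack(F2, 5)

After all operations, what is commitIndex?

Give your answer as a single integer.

Op 1: append 3 -> log_len=3
Op 2: F2 acks idx 1 -> match: F0=0 F1=0 F2=1; commitIndex=0
Op 3: append 2 -> log_len=5
Op 4: F0 acks idx 4 -> match: F0=4 F1=0 F2=1; commitIndex=1
Op 5: F0 acks idx 2 -> match: F0=4 F1=0 F2=1; commitIndex=1
Op 6: F0 acks idx 4 -> match: F0=4 F1=0 F2=1; commitIndex=1
Op 7: append 2 -> log_len=7
Op 8: append 1 -> log_len=8
Op 9: append 1 -> log_len=9
Op 10: append 3 -> log_len=12
Op 11: F2 acks idx 5 -> match: F0=4 F1=0 F2=5; commitIndex=4

Answer: 4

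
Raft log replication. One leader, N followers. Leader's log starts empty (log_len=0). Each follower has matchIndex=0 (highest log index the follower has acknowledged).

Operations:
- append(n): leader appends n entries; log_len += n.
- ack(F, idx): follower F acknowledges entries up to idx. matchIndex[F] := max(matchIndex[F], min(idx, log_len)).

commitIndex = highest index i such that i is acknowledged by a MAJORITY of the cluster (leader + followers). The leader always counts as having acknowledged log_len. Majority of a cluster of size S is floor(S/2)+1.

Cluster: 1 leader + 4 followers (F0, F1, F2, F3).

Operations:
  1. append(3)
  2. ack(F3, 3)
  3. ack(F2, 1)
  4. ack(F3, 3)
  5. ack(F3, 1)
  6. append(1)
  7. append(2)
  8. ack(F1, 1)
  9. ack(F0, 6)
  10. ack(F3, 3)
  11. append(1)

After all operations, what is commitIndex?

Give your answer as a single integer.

Op 1: append 3 -> log_len=3
Op 2: F3 acks idx 3 -> match: F0=0 F1=0 F2=0 F3=3; commitIndex=0
Op 3: F2 acks idx 1 -> match: F0=0 F1=0 F2=1 F3=3; commitIndex=1
Op 4: F3 acks idx 3 -> match: F0=0 F1=0 F2=1 F3=3; commitIndex=1
Op 5: F3 acks idx 1 -> match: F0=0 F1=0 F2=1 F3=3; commitIndex=1
Op 6: append 1 -> log_len=4
Op 7: append 2 -> log_len=6
Op 8: F1 acks idx 1 -> match: F0=0 F1=1 F2=1 F3=3; commitIndex=1
Op 9: F0 acks idx 6 -> match: F0=6 F1=1 F2=1 F3=3; commitIndex=3
Op 10: F3 acks idx 3 -> match: F0=6 F1=1 F2=1 F3=3; commitIndex=3
Op 11: append 1 -> log_len=7

Answer: 3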